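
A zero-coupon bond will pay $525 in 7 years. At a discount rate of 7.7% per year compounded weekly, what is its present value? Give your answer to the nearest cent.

$306.37

Growth factor = (1 + 0.077/52)^364 ≈ 1.71360841.
P = 525/1.71360841 ≈ 306.3710.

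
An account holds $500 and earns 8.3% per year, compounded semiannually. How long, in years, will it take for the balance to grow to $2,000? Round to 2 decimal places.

17.05 years

(1 + 0.0415)^(2t) = 2,000/500 = 4.
2t·ln(1 + 0.0415) = ln(4); 2t = 1.3863/0.040662 ≈ 34.0931.
t ≈ 17.0466 years.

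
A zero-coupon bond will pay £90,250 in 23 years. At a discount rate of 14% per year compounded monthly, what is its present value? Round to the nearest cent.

£3,673.78

Periodic rate = 14%/12 = 0.0116667; 276 periods.
P = 90,250/(1 + 0.14/12)^276 ≈ 90,250/24.565953807 ≈ 3,673.7837.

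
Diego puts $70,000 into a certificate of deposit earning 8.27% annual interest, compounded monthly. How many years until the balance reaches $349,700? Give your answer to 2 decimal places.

We need (1 + 0.00689167)^(12t) = 4.9957, so 12t = ln 4.9957 / ln 1.006892 ≈ 234.2129.
t ≈ 234.2129/12 = 19.5177 years.

19.52 years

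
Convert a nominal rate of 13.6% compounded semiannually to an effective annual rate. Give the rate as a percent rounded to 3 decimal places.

14.062%

EAR = (1 + 13.6%/2)^2 − 1 = (1 + 0.068)^2 − 1.
(1 + 0.068)^2 ≈ 1.140624, so EAR ≈ 14.06240%.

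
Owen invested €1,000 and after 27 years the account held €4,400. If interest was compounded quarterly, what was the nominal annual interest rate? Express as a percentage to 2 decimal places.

5.53%

(1 + r/4)^108 = 4,400/1,000 = 4.4.
1 + r/4 = 4.4^(1/108) ≈ 1.013813, so r/4 ≈ 0.0138131.
r ≈ 4·0.0138131 = 5.52524%.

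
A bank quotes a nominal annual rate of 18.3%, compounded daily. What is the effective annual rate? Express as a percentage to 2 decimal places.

One year is 365 periods at 0.00050137 each: (1 + 0.00050137)^365 ≈ 1.200759.
EAR = 1.200759 − 1 ≈ 20.07593%.

20.08%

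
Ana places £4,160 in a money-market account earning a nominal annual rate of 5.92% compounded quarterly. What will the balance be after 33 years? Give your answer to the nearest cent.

£28,927.70

Periodic rate = 5.92%/4 = 0.0148; periods = 4·33 = 132.
A = 4,160·(1 + 0.0148)^132 ≈ 4,160·6.9537733067 ≈ 28,927.6970.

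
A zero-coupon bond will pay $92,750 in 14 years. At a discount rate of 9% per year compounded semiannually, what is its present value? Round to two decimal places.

$27,043.18

Periodic rate = 9%/2 = 0.045; 28 periods.
P = 92,750/(1 + 0.045)^28 ≈ 92,750/3.4296999927 ≈ 27,043.1817.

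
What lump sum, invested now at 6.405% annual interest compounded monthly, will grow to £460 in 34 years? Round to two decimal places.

Growth factor = (1 + 0.0053375)^408 ≈ 8.77501835.
P = 460/8.77501835 ≈ 52.4215.

£52.42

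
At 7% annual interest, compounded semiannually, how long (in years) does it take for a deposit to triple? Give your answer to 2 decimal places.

(1 + 0.035)^(2t) = 3.
2t = ln 3 / ln(1 + 0.035) ≈ 1.0986/0.0344014 ≈ 31.9351.
t ≈ 15.9675.

15.97 years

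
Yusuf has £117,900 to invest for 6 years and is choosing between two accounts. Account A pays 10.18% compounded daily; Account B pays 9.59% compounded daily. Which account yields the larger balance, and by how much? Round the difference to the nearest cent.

Account A, by £7,550.35

A: (1 + 0.1018/365)^2190 ≈ 1.84174748037, so 117,900 × 1.84174748037 ≈ 217,142.0279.
B: (1 + 0.0959/365)^2190 ≈ 1.7777071625, so 117,900 × 1.7777071625 ≈ 209,591.6745.
Difference ≈ 7,550.3535 in favor of A.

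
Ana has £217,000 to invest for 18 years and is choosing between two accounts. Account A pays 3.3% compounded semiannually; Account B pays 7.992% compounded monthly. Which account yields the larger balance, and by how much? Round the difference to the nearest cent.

Account B, by £519,087.67

Account A growth factor: (1 + 0.0165)^36 ≈ 1.80246062829; balance ≈ 391,133.9563.
Account B growth factor: (1 + 0.00666)^216 ≈ 4.19456969478; balance ≈ 910,221.6238.
Account B is larger by 519,087.6674.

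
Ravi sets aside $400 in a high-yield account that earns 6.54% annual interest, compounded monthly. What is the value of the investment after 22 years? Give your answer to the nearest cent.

Periodic rate = 6.54%/12 = 0.00545; periods = 12·22 = 264.
A = 400·(1 + 0.00545)^264 ≈ 400·4.199197591 ≈ 1,679.6790.

$1,679.68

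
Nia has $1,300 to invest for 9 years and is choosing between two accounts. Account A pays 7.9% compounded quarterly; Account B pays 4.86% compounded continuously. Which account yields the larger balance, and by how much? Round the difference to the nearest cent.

Account A, by $615.28

A: (1 + 0.01975)^36 ≈ 2.021965325, so 1,300 × 2.021965325 ≈ 2,628.5549.
B: e^(0.0486·9) = e^0.4374 ≈ 1.548675423, so 1,300 × 1.548675423 ≈ 2,013.2781.
Difference ≈ 615.2769 in favor of A.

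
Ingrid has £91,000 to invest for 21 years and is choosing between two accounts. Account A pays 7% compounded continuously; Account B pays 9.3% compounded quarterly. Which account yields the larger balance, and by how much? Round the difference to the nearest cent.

A: e^(0.07·21) = e^1.47 ≈ 4.34923514106, so 91,000 × 4.34923514106 ≈ 395,780.3978.
B: (1 + 0.02325)^84 ≈ 6.89393649757, so 91,000 × 6.89393649757 ≈ 627,348.2213.
Difference ≈ 231,567.8234 in favor of B.

Account B, by £231,567.82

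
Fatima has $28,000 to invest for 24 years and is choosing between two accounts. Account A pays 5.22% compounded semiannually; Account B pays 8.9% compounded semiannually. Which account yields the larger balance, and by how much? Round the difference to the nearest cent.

Account B, by $129,899.77

A: (1 + 0.0261)^48 ≈ 3.4443319899, so 28,000 × 3.4443319899 ≈ 96,441.2957.
B: (1 + 0.0445)^48 ≈ 8.08360952922, so 28,000 × 8.08360952922 ≈ 226,341.0668.
Difference ≈ 129,899.7711 in favor of B.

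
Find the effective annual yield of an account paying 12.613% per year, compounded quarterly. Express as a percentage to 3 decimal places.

13.222%

One year is 4 periods at 0.0315325 each: (1 + 0.0315325)^4 ≈ 1.132222.
EAR = 1.132222 − 1 ≈ 13.22222%.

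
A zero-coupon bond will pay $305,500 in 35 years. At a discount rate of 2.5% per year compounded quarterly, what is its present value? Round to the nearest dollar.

Growth factor = (1 + 0.00625)^140 ≈ 2.39235195846.
P = 305,500/2.39235195846 ≈ 127,698.6018.

$127,699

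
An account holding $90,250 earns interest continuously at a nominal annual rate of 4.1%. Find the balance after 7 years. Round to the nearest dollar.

$120,251

A = P·e^(rt) = 90,250·e^(0.041·7) = 90,250·e^0.287.
e^0.287 ≈ 1.33242421348, so A ≈ 120,251.2853.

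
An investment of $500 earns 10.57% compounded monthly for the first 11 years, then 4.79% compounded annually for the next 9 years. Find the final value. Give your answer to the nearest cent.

$2,424.33

Phase 1: 500·(1 + 0.1057/12)^132 ≈ 1,591.1579.
Phase 2: 1,591.1579·(1 + 0.0479)^9 ≈ 2,424.3305.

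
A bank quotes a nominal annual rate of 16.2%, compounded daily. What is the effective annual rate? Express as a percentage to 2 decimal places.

17.58%

EAR = (1 + 16.2%/365)^365 − 1 = (1 + 0.000443836)^365 − 1.
(1 + 0.000443836)^365 ≈ 1.175818, so EAR ≈ 17.58180%.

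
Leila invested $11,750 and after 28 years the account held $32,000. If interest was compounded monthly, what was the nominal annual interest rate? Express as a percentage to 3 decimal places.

3.583%

The 336-period growth factor is 32,000/11,750 = 2.7234.
r/12 = 2.7234^(1/336) − 1 ≈ 0.00298624, so r ≈ 12·0.00298624 = 3.58349%.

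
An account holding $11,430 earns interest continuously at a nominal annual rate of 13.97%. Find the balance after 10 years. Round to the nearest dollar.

$46,212

A = P·e^(rt) = 11,430·e^(0.1397·10) = 11,430·e^1.397.
e^1.397 ≈ 4.0430525971, so A ≈ 46,212.0912.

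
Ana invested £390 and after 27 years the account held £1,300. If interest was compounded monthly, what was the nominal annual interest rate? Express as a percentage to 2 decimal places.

The 324-period growth factor is 1,300/390 = 3.33333.
r/12 = 3.33333^(1/324) − 1 ≈ 0.00372288, so r ≈ 12·0.00372288 = 4.46745%.

4.47%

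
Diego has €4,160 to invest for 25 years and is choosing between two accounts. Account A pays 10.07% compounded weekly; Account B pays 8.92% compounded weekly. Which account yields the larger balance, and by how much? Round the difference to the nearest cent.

Account A, by €12,834.86

Account A growth factor: (1 + 0.1007/52)^1300 ≈ 12.367419124; balance ≈ 51,448.4636.
Account B growth factor: (1 + 0.0892/52)^1300 ≈ 9.2821159312; balance ≈ 38,613.6023.
Account A is larger by 12,834.8613.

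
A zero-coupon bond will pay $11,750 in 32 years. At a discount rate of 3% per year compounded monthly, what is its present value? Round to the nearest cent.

$4,504.38

Periodic rate = 3%/12 = 0.0025; 384 periods.
P = 11,750/(1 + 0.0025)^384 ≈ 11,750/2.6085695247 ≈ 4,504.3844.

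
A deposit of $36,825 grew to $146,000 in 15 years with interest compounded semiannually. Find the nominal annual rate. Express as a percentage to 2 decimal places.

The 30-period growth factor is 146,000/36,825 = 3.9647.
r/2 = 3.9647^(1/30) − 1 ≈ 0.0469847, so r ≈ 2·0.0469847 = 9.39694%.

9.40%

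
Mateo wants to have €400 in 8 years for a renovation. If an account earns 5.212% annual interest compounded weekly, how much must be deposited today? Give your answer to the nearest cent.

Growth factor = (1 + 0.05212/52)^416 ≈ 1.517025.
P = 400/1.517025 ≈ 263.6740.

€263.67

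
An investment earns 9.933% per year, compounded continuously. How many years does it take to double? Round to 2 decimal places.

6.98 years

e^(0.09933t) = 2, so 0.09933t = ln 2 ≈ 0.69315.
t ≈ 0.69315/0.09933 ≈ 6.9782.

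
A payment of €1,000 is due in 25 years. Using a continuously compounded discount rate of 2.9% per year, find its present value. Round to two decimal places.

P = A·e^(−rt) = 1,000·e^(−0.725).
e^(−0.725) ≈ 0.484324569, so P ≈ 484.3246.

€484.32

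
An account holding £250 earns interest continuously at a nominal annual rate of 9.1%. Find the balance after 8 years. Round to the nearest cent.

£517.73

A = P·e^(rt) = 250·e^(0.091·8) = 250·e^0.728.
e^0.728 ≈ 2.07093459, so A ≈ 517.7336.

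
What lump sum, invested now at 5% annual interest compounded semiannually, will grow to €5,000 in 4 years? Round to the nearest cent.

Growth factor = (1 + 0.025)^8 ≈ 1.218402898.
P = 5,000/1.218402898 ≈ 4,103.7329.

€4,103.73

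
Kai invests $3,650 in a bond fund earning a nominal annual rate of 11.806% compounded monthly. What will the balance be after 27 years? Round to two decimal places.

Periodic rate = 11.806%/12 = 0.00983833; periods = 12·27 = 324.
A = 3,650·(1 + 0.11806/12)^324 ≈ 3,650·23.856140779 ≈ 87,074.9138.

$87,074.91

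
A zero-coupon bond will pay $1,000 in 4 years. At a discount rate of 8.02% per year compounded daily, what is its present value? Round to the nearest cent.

Growth factor = (1 + 0.0802/365)^1460 ≈ 1.37818134.
P = 1,000/1.37818134 ≈ 725.5939.

$725.59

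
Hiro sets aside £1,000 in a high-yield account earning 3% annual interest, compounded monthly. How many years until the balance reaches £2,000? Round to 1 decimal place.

23.1 years

We need (1 + 0.0025)^(12t) = 2, so 12t = ln 2 / ln 1.0025 ≈ 277.6053.
t ≈ 277.6053/12 = 23.1338 years.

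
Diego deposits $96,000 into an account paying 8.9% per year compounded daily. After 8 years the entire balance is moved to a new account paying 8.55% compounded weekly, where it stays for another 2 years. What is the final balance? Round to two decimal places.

$232,089.01

After 8 years at 8.9%: 96,000 × 2.03788643323 ≈ 195,637.0976.
Then 2 years at 8.55%: 195,637.0976 × 1.18632414441 ≈ 232,089.0124.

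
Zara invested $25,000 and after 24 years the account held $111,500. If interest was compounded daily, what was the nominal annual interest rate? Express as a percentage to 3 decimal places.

6.230%

(1 + r/365)^8760 = 111,500/25,000 = 4.46.
1 + r/365 = 4.46^(1/8760) ≈ 1.000171, so r/365 ≈ 0.000170694.
r ≈ 365·0.000170694 = 6.23032%.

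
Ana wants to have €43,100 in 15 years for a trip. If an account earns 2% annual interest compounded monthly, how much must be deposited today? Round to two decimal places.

Growth factor = (1 + 0.02/12)^180 ≈ 1.3495217595.
P = 43,100/1.3495217595 ≈ 31,937.2398.

€31,937.24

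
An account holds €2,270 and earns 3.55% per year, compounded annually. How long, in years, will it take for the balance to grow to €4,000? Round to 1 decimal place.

16.2 years

(1 + 0.0355)^t = 4,000/2,270 = 1.7621.
t·ln(1 + 0.0355) = ln(1.7621); t = 0.56651/0.0348844 ≈ 16.2398.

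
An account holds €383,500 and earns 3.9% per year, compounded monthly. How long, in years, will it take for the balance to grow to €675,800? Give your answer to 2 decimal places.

14.55 years

We need (1 + 0.00325)^(12t) = 1.7622, so 12t = ln 1.7622 / ln 1.00325 ≈ 174.6085.
t ≈ 174.6085/12 = 14.5507 years.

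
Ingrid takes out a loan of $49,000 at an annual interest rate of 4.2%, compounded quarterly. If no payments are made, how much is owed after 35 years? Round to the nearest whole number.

$211,485

Growth factor = (1 + 0.0105)^140 ≈ 4.3160304418.
A ≈ 49,000 × 4.3160304418 ≈ 211,485.4916.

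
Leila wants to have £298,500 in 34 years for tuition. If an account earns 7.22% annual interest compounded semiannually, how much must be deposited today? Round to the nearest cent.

Periodic rate = 7.22%/2 = 0.0361; 68 periods.
P = 298,500/(1 + 0.0361)^68 ≈ 298,500/11.1509998969 ≈ 26,768.8999.

£26,768.90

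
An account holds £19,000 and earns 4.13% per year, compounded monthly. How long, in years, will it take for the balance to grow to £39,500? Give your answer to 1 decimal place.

(1 + 0.00344167)^(12t) = 39,500/19,000 = 2.0789.
12t·ln(1 + 0.00344167) = ln(2.0789); 12t = 0.73186/0.00343576 ≈ 213.0132.
t ≈ 17.7511 years.

17.8 years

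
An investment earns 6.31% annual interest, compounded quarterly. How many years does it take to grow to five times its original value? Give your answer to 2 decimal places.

(1 + 0.015775)^(4t) = 5.
4t = ln 5 / ln(1 + 0.015775) ≈ 1.6094/0.0156519 ≈ 102.8272.
t ≈ 25.7068.

25.71 years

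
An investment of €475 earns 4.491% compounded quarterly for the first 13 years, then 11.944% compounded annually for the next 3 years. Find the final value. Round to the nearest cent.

€1,190.80

After 13 years at 4.491%: 475 × 1.787069007 ≈ 848.8578.
Then 3 years at 11.944%: 848.8578 × 1.402821662 ≈ 1,190.7961.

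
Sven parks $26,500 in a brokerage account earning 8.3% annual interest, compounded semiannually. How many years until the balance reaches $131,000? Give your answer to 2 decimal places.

(1 + 0.0415)^(2t) = 131,000/26,500 = 4.9434.
2t·ln(1 + 0.0415) = ln(4.9434); 2t = 1.5981/0.040662 ≈ 39.3009.
t ≈ 19.6505 years.

19.65 years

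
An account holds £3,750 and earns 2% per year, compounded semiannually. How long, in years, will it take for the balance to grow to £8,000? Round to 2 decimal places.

(1 + 0.01)^(2t) = 8,000/3,750 = 2.1333.
2t·ln(1 + 0.01) = ln(2.1333); 2t = 0.75769/0.00995033 ≈ 76.1468.
t ≈ 38.0734 years.

38.07 years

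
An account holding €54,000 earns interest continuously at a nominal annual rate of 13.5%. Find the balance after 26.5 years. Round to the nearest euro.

A = P·e^(rt) = 54,000·e^(0.135·26.5) = 54,000·e^3.5775.
e^3.5775 ≈ 35.7839690064, so A ≈ 1,932,334.3263.

€1,932,334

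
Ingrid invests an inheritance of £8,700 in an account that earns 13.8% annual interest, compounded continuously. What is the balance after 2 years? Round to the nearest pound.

£11,465

A = P·e^(rt) = 8,700·e^(0.138·2) = 8,700·e^0.276.
e^0.276 ≈ 1.317847864, so A ≈ 11,465.2764.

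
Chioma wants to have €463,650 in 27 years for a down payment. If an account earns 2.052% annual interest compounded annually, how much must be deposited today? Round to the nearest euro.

Annual rate = 2.052% = 0.02052; 27 periods.
P = 463,650/(1 + 0.02052)^27 ≈ 463,650/1.73053764108 ≈ 267,922.5167.

€267,923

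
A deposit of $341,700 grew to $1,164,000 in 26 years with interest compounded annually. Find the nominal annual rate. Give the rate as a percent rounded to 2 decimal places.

4.83%

The 26-period growth factor is 1,164,000/341,700 = 3.4065.
r = 3.4065^(1/26) − 1 ≈ 0.0482705, i.e. 4.82705%.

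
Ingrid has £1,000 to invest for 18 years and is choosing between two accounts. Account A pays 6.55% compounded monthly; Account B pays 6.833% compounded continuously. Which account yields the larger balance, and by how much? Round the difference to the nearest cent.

Account B, by £180.31

Account A growth factor: (1 + 0.0655/12)^216 ≈ 3.240714965; balance ≈ 3,240.7150.
Account B growth factor: e^(0.06833·18) = e^1.22994 ≈ 3.421024269; balance ≈ 3,421.0243.
Account B is larger by 180.3093.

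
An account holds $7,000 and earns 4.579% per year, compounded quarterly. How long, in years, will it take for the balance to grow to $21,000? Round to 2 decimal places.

24.13 years

We need (1 + 0.0114475)^(4t) = 3, so 4t = ln 3 / ln 1.011448 ≈ 96.5179.
t ≈ 96.5179/4 = 24.1295 years.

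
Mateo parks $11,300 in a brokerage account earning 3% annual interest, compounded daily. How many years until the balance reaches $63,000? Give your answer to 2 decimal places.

57.28 years

We need (1 + 0.0000821918)^(365t) = 5.5752, so 365t = ln 5.5752 / ln 1.000082 ≈ 20907.2318.
t ≈ 20907.2318/365 = 57.2801 years.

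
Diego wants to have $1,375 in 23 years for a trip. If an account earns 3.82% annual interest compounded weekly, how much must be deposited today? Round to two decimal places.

Growth factor = (1 + 0.0382/52)^1196 ≈ 2.406750365.
P = 1,375/2.406750365 ≈ 571.3098.

$571.31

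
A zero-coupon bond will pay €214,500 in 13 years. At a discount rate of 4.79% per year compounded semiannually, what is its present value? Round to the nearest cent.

Periodic rate = 4.79%/2 = 0.02395; 26 periods.
P = 214,500/(1 + 0.02395)^26 ≈ 214,500/1.85032283599 ≈ 115,925.7162.

€115,925.72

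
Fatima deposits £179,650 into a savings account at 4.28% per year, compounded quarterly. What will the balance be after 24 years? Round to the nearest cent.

Growth factor = (1 + 0.0107)^96 ≈ 2.77803368379.
A ≈ 179,650 × 2.77803368379 ≈ 499,073.7513.

£499,073.75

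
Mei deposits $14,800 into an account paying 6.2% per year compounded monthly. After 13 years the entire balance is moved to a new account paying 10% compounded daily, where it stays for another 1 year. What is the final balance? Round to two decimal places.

$36,544.78

Phase 1: 14,800·(1 + 0.062/12)^156 ≈ 33,067.5407.
Phase 2: 33,067.5407·(1 + 0.1/365)^365 ≈ 36,544.7838.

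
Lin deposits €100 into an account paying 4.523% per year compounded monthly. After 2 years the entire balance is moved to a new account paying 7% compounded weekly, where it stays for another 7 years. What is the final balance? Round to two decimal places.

€178.60

Phase 1: 100·(1 + 0.04523/12)^24 ≈ 109.4492.
Phase 2: 109.4492·(1 + 0.07/52)^364 ≈ 178.5968.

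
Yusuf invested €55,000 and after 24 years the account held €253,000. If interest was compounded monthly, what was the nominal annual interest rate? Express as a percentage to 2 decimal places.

6.38%

(1 + r/12)^288 = 253,000/55,000 = 4.6.
1 + r/12 = 4.6^(1/288) ≈ 1.005313, so r/12 ≈ 0.00531287.
r ≈ 12·0.00531287 = 6.37544%.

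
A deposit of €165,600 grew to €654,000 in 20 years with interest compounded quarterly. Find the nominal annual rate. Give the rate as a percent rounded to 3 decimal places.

(1 + r/4)^80 = 654,000/165,600 = 3.94928.
1 + r/4 = 3.94928^(1/80) ≈ 1.017317, so r/4 ≈ 0.0173174.
r ≈ 4·0.0173174 = 6.92696%.

6.927%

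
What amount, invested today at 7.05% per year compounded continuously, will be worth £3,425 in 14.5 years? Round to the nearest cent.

£1,232.26

P = A·e^(−rt) = 3,425·e^(−1.02225).
e^(−1.02225) ≈ 0.3597845136, so P ≈ 1,232.2620.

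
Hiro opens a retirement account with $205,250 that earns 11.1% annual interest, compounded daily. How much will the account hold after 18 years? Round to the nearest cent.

$1,513,113.92

Growth factor = (1 + 0.111/365)^6570 ≈ 7.372053198696.
A ≈ 205,250 × 7.372053198696 ≈ 1,513,113.9190.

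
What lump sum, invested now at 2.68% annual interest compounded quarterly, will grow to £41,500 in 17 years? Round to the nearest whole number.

£26,354

Growth factor = (1 + 0.0067)^68 ≈ 1.5747247943.
P = 41,500/1.5747247943 ≈ 26,353.8113.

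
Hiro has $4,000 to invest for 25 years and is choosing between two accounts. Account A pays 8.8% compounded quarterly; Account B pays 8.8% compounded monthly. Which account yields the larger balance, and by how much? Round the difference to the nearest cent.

A: (1 + 0.022)^100 ≈ 8.8123062154, so 4,000 × 8.8123062154 ≈ 35,249.2249.
B: (1 + 0.088/12)^300 ≈ 8.9528557064, so 4,000 × 8.9528557064 ≈ 35,811.4228.
Difference ≈ 562.1980 in favor of B.

Account B, by $562.20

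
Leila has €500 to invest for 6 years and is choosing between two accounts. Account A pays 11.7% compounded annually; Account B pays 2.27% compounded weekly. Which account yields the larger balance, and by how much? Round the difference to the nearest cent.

Account A, by €398.22

A: (1 + 0.117)^6 ≈ 1.9423122, so 500 × 1.9423122 ≈ 971.1561.
B: (1 + 0.0227/52)^312 ≈ 1.145877, so 500 × 1.145877 ≈ 572.9385.
Difference ≈ 398.2176 in favor of A.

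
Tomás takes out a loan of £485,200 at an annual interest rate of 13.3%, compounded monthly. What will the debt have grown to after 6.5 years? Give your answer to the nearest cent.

£1,146,312.46

Growth factor = (1 + 0.133/12)^78 ≈ 2.362556595758.
A ≈ 485,200 × 2.362556595758 ≈ 1,146,312.4603.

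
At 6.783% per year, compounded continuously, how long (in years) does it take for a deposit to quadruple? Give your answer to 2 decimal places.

e^(0.06783t) = 4, so 0.06783t = ln 4 ≈ 1.3863.
t ≈ 1.3863/0.06783 ≈ 20.4378.

20.44 years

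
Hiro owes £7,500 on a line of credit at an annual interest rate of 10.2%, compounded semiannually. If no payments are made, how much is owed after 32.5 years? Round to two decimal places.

£190,211.95

Periodic rate = 10.2%/2 = 0.051; periods = 2·32.5 = 65.
A = 7,500·(1 + 0.051)^65 ≈ 7,500·25.3615937636 ≈ 190,211.9532.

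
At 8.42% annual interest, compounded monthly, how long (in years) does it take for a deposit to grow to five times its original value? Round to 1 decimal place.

19.2 years

(1 + 0.00701667)^(12t) = 5.
12t = ln 5 / ln(1 + 0.00701667) ≈ 1.6094/0.00699216 ≈ 230.1774.
t ≈ 19.1814.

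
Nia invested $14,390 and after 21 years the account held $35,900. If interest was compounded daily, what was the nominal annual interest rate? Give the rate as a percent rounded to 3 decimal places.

4.354%

The 7665-period growth factor is 35,900/14,390 = 2.49479.
r/365 = 2.49479^(1/7665) − 1 ≈ 0.000119277, so r ≈ 365·0.000119277 = 4.35361%.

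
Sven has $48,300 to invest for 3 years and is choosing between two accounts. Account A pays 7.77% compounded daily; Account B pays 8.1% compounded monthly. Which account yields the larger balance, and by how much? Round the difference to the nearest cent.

Account A growth factor: (1 + 0.0777/365)^1095 ≈ 1.2624764048; balance ≈ 60,977.6104.
Account B growth factor: (1 + 0.00675)^36 ≈ 1.2740280154; balance ≈ 61,535.5531.
Account B is larger by 557.9428.

Account B, by $557.94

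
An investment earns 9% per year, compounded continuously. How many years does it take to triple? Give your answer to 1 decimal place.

12.2 years

e^(0.09t) = 3, so 0.09t = ln 3 ≈ 1.0986.
t ≈ 1.0986/0.09 ≈ 12.2068.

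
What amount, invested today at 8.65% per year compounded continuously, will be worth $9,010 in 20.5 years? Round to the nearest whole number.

$1,530

P = A·e^(−rt) = 9,010·e^(−1.77325).
e^(−1.77325) ≈ 0.1697803052, so P ≈ 1,529.7205.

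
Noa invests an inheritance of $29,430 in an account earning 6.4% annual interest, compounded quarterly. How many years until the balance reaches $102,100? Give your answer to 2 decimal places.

19.59 years

We need (1 + 0.016)^(4t) = 3.4692, so 4t = ln 3.4692 / ln 1.016 ≈ 78.3665.
t ≈ 78.3665/4 = 19.5916 years.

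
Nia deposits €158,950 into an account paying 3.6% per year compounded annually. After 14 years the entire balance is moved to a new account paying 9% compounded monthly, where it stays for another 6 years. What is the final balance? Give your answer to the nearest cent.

€446,622.97

After 14 years at 3.6%: 158,950 × 1.6407279474 ≈ 260,793.7072.
Then 6 years at 9%: 260,793.7072 × 1.71255270682 ≈ 446,622.9693.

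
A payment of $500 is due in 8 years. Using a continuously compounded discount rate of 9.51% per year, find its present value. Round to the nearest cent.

$233.65

P = A·e^(−rt) = 500·e^(−0.7608).
e^(−0.7608) ≈ 0.467292443, so P ≈ 233.6462.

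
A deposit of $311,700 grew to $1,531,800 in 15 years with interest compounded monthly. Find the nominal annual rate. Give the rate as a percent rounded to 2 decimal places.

(1 + r/12)^180 = 1,531,800/311,700 = 4.91434.
1 + r/12 = 4.91434^(1/180) ≈ 1.008885, so r/12 ≈ 0.00888456.
r ≈ 12·0.00888456 = 10.66147%.

10.66%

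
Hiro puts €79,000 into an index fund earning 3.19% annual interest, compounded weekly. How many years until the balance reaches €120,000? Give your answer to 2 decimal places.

13.11 years

(1 + 0.000613462)^(52t) = 120,000/79,000 = 1.519.
52t·ln(1 + 0.000613462) = ln(1.519); 52t = 0.41804/0.000613273 ≈ 681.6599.
t ≈ 13.1088 years.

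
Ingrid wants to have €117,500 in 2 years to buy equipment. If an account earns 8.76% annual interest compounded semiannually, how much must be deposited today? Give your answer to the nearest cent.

€98,984.84

Periodic rate = 8.76%/2 = 0.0438; 4 periods.
P = 117,500/(1 + 0.0438)^4 ≈ 117,500/1.1870504311 ≈ 98,984.8425.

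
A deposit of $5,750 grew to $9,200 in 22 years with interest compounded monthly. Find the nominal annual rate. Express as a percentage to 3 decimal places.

2.138%

(1 + r/12)^264 = 9,200/5,750 = 1.6.
1 + r/12 = 1.6^(1/264) ≈ 1.001782, so r/12 ≈ 0.0017819.
r ≈ 12·0.0017819 = 2.13828%.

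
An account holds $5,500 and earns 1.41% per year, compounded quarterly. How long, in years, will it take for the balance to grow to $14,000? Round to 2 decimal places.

(1 + 0.003525)^(4t) = 14,000/5,500 = 2.5455.
4t·ln(1 + 0.003525) = ln(2.5455); 4t = 0.93431/0.0035188 ≈ 265.5191.
t ≈ 66.3798 years.

66.38 years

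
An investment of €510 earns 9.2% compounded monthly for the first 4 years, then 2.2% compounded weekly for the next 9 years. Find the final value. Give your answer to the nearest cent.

After 4 years at 9.2%: 510 × 1.44281563 ≈ 735.8360.
Then 9 years at 2.2%: 735.8360 × 1.21891135 ≈ 896.9188.

€896.92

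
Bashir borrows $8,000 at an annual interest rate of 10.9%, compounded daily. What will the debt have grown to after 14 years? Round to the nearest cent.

$36,789.55

Growth factor = (1 + 0.109/365)^5110 ≈ 4.5986932661.
A ≈ 8,000 × 4.5986932661 ≈ 36,789.5461.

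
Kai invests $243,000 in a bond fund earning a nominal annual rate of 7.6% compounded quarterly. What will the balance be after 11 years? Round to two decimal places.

$556,250.44

Periodic rate = 7.6%/4 = 0.019; periods = 4·11 = 44.
A = 243,000·(1 + 0.019)^44 ≈ 243,000·2.28909647335 ≈ 556,250.4430.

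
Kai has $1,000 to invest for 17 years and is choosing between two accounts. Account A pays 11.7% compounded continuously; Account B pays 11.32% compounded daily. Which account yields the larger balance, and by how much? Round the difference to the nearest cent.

Account A, by $459.23

Account A growth factor: e^(0.117·17) = e^1.989 ≈ 7.308221885; balance ≈ 7,308.2219.
Account B growth factor: (1 + 0.1132/365)^6205 ≈ 6.848993094; balance ≈ 6,848.9931.
Account A is larger by 459.2288.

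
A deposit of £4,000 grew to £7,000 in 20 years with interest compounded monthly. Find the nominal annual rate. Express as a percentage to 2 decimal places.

2.80%

(1 + r/12)^240 = 7,000/4,000 = 1.75.
1 + r/12 = 1.75^(1/240) ≈ 1.002334, so r/12 ≈ 0.00233445.
r ≈ 12·0.00233445 = 2.80134%.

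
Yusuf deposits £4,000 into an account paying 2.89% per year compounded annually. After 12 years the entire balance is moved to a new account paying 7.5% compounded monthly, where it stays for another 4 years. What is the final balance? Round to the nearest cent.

£7,593.13

Phase 1: 4,000·(1 + 0.0289)^12 ≈ 5,630.3838.
Phase 2: 5,630.3838·(1 + 0.00625)^48 ≈ 7,593.1308.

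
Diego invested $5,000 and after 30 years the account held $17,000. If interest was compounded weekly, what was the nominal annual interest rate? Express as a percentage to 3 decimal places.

The 1560-period growth factor is 17,000/5,000 = 3.4.
r/52 = 3.4^(1/1560) − 1 ≈ 0.000784779, so r ≈ 52·0.000784779 = 4.08085%.

4.081%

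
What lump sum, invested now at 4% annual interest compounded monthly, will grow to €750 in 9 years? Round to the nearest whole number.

€524

Periodic rate = 4%/12 = 0.00333333; 108 periods.
P = 750/(1 + 0.04/12)^108 ≈ 750/1.43247158 ≈ 523.5706.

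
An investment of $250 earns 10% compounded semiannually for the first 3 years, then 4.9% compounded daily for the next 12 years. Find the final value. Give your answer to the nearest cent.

After 3 years at 10%: 250 × 1.34009564 ≈ 335.0239.
Then 12 years at 4.9%: 335.0239 × 1.80031299 ≈ 603.1479.

$603.15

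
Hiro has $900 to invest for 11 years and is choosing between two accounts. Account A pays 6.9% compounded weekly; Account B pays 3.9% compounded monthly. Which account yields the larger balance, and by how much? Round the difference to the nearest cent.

Account A, by $540.37

A: (1 + 0.069/52)^572 ≈ 2.135064544, so 900 × 2.135064544 ≈ 1,921.5581.
B: (1 + 0.00325)^132 ≈ 1.53465313, so 900 × 1.53465313 ≈ 1,381.1878.
Difference ≈ 540.3703 in favor of A.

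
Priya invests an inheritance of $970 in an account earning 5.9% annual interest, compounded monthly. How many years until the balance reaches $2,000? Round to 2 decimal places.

We need (1 + 0.00491667)^(12t) = 2.0619, so 12t = ln 2.0619 / ln 1.004917 ≈ 147.5357.
t ≈ 147.5357/12 = 12.2946 years.

12.29 years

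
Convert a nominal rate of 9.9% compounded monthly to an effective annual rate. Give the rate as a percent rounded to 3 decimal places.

10.362%

EAR = (1 + 9.9%/12)^12 − 1 = (1 + 0.00825)^12 − 1.
(1 + 0.00825)^12 ≈ 1.103618, so EAR ≈ 10.36180%.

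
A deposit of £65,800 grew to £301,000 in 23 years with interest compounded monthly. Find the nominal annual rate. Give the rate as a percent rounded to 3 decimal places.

The 276-period growth factor is 301,000/65,800 = 4.57447.
r/12 = 4.57447^(1/276) − 1 ≈ 0.00552423, so r ≈ 12·0.00552423 = 6.62907%.

6.629%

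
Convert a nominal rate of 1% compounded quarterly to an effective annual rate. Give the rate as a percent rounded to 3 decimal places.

1.004%

One year is 4 periods at 0.0025 each: (1 + 0.0025)^4 ≈ 1.010038.
EAR = 1.010038 − 1 ≈ 1.00376%.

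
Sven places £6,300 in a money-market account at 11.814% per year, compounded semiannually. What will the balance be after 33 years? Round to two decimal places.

Periodic rate = 11.814%/2 = 0.05907; periods = 2·33 = 66.
A = 6,300·(1 + 0.05907)^66 ≈ 6,300·44.1598876994 ≈ 278,207.2925.

£278,207.29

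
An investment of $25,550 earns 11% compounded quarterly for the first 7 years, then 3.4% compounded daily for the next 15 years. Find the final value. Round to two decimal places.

After 7 years at 11%: 25,550 × 2.137426824 ≈ 54,611.2554.
Then 15 years at 3.4%: 54,611.2554 × 1.6652516415 ≈ 90,941.4826.

$90,941.48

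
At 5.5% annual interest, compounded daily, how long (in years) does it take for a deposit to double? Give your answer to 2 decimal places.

(1 + 0.000150685)^(365t) = 2.
365t = ln 2 / ln(1 + 0.000150685) ≈ 0.69315/0.000150674 ≈ 4600.3233.
t ≈ 12.6036.

12.60 years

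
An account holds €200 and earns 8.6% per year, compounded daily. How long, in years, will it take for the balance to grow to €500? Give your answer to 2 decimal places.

10.66 years

We need (1 + 0.000235616)^(365t) = 2.5, so 365t = ln 2.5 / ln 1.000236 ≈ 3889.3665.
t ≈ 3889.3665/365 = 10.6558 years.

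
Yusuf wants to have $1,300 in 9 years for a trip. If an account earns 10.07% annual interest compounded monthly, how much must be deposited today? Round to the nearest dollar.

$527

Growth factor = (1 + 0.1007/12)^108 ≈ 2.465805323.
P = 1,300/2.465805323 ≈ 527.2111.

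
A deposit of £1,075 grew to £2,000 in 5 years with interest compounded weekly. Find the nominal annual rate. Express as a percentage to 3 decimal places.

(1 + r/52)^260 = 2,000/1,075 = 1.86047.
1 + r/52 = 1.86047^(1/260) ≈ 1.002391, so r/52 ≈ 0.00239065.
r ≈ 52·0.00239065 = 12.43137%.

12.431%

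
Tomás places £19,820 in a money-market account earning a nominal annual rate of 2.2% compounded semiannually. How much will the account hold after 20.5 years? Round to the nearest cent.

£31,038.52

Periodic rate = 2.2%/2 = 0.011; periods = 2·20.5 = 41.
A = 19,820·(1 + 0.011)^41 ≈ 19,820·1.5660202704 ≈ 31,038.5218.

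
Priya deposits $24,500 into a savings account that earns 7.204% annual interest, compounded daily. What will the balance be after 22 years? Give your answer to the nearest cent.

Growth factor = (1 + 0.07204/365)^8030 ≈ 4.8779430107.
A ≈ 24,500 × 4.8779430107 ≈ 119,509.6038.

$119,509.60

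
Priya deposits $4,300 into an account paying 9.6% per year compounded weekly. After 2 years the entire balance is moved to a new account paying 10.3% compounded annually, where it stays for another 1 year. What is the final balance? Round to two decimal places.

$5,745.81

Phase 1: 4,300·(1 + 0.096/52)^104 ≈ 5,209.2610.
Phase 2: 5,209.2610·(1 + 0.103)^1 ≈ 5,745.8149.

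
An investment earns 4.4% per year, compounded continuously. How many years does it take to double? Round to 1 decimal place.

e^(0.044t) = 2, so 0.044t = ln 2 ≈ 0.69315.
t ≈ 0.69315/0.044 ≈ 15.7533.

15.8 years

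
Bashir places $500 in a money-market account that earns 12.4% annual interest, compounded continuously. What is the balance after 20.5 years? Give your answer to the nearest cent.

$6,352.53

A = P·e^(rt) = 500·e^(0.124·20.5) = 500·e^2.542.
e^2.542 ≈ 12.70505569, so A ≈ 6,352.5278.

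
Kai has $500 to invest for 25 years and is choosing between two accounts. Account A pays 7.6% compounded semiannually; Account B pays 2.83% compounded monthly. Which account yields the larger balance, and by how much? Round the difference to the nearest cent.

A: (1 + 0.038)^50 ≈ 6.454575358, so 500 × 6.454575358 ≈ 3,227.2877.
B: (1 + 0.0283/12)^300 ≈ 2.02722335, so 500 × 2.02722335 ≈ 1,013.6117.
Difference ≈ 2,213.6760 in favor of A.

Account A, by $2,213.68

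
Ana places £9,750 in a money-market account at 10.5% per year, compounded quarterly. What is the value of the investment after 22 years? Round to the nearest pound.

Periodic rate = 10.5%/4 = 0.02625; periods = 4·22 = 88.
A = 9,750·(1 + 0.02625)^88 ≈ 9,750·9.778651558 ≈ 95,341.8527.

£95,342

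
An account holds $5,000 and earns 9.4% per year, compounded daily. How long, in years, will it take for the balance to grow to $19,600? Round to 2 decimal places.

14.53 years

We need (1 + 0.000257534)^(365t) = 3.92, so 365t = ln 3.92 / ln 1.000258 ≈ 5305.1878.
t ≈ 5305.1878/365 = 14.5348 years.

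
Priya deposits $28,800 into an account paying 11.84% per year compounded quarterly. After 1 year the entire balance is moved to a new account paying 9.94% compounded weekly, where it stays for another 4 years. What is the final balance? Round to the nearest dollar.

Phase 1: 28,800·(1 + 0.0296)^4 ≈ 32,364.3302.
Phase 2: 32,364.3302·(1 + 0.0994/52)^208 ≈ 48,147.8924.

$48,148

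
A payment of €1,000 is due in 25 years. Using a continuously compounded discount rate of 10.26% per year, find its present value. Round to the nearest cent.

€76.92

P = A·e^(−rt) = 1,000·e^(−2.565).
e^(−2.565) ≈ 0.0769191814, so P ≈ 76.9192.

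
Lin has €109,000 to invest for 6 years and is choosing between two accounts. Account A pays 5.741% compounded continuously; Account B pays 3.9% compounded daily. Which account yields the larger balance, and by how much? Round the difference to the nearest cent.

Account A growth factor: e^(0.05741·6) = e^0.34446 ≈ 1.41122765094; balance ≈ 153,823.8140.
Account B growth factor: (1 + 0.039/365)^2190 ≈ 1.26362869614; balance ≈ 137,735.5279.
Account A is larger by 16,088.2861.

Account A, by €16,088.29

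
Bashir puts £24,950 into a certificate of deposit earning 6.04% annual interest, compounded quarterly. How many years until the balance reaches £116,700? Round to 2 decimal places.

We need (1 + 0.0151)^(4t) = 4.6774, so 4t = ln 4.6774 / ln 1.0151 ≈ 102.9372.
t ≈ 102.9372/4 = 25.7343 years.

25.73 years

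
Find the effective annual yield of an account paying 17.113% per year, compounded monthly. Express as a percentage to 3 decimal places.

EAR = (1 + 17.113%/12)^12 − 1 = (1 + 0.0142608)^12 − 1.
(1 + 0.0142608)^12 ≈ 1.185212, so EAR ≈ 18.52115%.

18.521%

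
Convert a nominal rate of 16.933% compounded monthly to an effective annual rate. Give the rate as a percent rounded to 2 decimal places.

EAR = (1 + 16.933%/12)^12 − 1 = (1 + 0.0141108)^12 − 1.
(1 + 0.0141108)^12 ≈ 1.18311, so EAR ≈ 18.31098%.

18.31%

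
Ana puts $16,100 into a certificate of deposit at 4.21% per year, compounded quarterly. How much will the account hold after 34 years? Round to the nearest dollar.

Periodic rate = 4.21%/4 = 0.010525; periods = 4·34 = 136.
A = 16,100·(1 + 0.010525)^136 ≈ 16,100·4.153368528 ≈ 66,869.2333.

$66,869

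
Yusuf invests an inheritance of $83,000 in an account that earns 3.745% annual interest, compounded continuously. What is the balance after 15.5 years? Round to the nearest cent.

A = P·e^(rt) = 83,000·e^(0.03745·15.5) = 83,000·e^0.580475.
e^0.580475 ≈ 1.78688700052, so A ≈ 148,311.6210.

$148,311.62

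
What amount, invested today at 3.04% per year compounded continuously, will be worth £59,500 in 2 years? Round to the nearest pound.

P = A·e^(−rt) = 59,500·e^(−0.0608).
e^(−0.0608) ≈ 0.94101142324, so P ≈ 55,990.1797.

£55,990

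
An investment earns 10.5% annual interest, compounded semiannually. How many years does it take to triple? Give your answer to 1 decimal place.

(1 + 0.0525)^(2t) = 3.
2t = ln 3 / ln(1 + 0.0525) ≈ 1.0986/0.0511683 ≈ 21.4706.
t ≈ 10.7353.

10.7 years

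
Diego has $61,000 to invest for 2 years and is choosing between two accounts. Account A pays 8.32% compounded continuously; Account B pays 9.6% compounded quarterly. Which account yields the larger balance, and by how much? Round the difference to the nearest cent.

Account B, by $1,700.70

A: e^(0.0832·2) = e^0.1664 ≈ 1.1810454254, so 61,000 × 1.1810454254 ≈ 72,043.7710.
B: (1 + 0.024)^8 ≈ 1.2089258196, so 61,000 × 1.2089258196 ≈ 73,744.4750.
Difference ≈ 1,700.7040 in favor of B.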